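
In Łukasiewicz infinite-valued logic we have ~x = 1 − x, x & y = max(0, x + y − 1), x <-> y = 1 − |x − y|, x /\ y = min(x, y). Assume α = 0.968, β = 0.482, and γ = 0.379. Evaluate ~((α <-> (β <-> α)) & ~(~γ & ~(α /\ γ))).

β <-> α = 1 − |0.482 − 0.968| = 1 − 0.486 = 0.514
α <-> (β <-> α) = 1 − |0.968 − 0.514| = 1 − 0.454 = 0.546
~γ = 1 − 0.379 = 0.621
α /\ γ = min(0.968, 0.379) = 0.379
~(α /\ γ) = 1 − 0.379 = 0.621
~γ & ~(α /\ γ) = max(0, 0.621 + 0.621 − 1) = max(0, 0.242) = 0.242
~(~γ & ~(α /\ γ)) = 1 − 0.242 = 0.758
(α <-> (β <-> α)) & ~(~γ & ~(α /\ γ)) = max(0, 0.546 + 0.758 − 1) = max(0, 0.304) = 0.304
~((α <-> (β <-> α)) & ~(~γ & ~(α /\ γ))) = 1 − 0.304 = 0.696

0.696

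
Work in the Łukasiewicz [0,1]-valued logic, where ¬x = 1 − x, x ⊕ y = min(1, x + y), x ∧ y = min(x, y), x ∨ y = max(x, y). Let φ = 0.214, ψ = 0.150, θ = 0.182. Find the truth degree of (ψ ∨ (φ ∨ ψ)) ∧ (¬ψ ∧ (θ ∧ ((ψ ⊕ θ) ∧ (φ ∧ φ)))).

0.182

φ ∨ ψ = max(0.214, 0.150) = 0.214
ψ ∨ (φ ∨ ψ) = max(0.150, 0.214) = 0.214
¬ψ = 1 − 0.150 = 0.850
ψ ⊕ θ = min(1, 0.150 + 0.182) = min(1, 0.332) = 0.332
φ ∧ φ = min(0.214, 0.214) = 0.214
(ψ ⊕ θ) ∧ (φ ∧ φ) = min(0.332, 0.214) = 0.214
θ ∧ ((ψ ⊕ θ) ∧ (φ ∧ φ)) = min(0.182, 0.214) = 0.182
¬ψ ∧ (θ ∧ ((ψ ⊕ θ) ∧ (φ ∧ φ))) = min(0.850, 0.182) = 0.182
(ψ ∨ (φ ∨ ψ)) ∧ (¬ψ ∧ (θ ∧ ((ψ ⊕ θ) ∧ (φ ∧ φ)))) = min(0.214, 0.182) = 0.182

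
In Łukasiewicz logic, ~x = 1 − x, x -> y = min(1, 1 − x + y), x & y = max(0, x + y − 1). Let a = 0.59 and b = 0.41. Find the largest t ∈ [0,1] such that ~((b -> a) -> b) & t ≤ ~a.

0.82

b -> a = min(1, 1 − 0.41 + 0.59) = min(1, 1.18) = 1.00
(b -> a) -> b = min(1, 1 − 1.00 + 0.41) = min(1, 0.41) = 0.41
~((b -> a) -> b) = 1 − 0.41 = 0.59
So the left factor is ~((b -> a) -> b) = 0.59.
~a = 1 − 0.59 = 0.41
So the right-hand bound is ~a = 0.41.
The residuum of the Łukasiewicz t-norm gives the supremum: min(1, 1 − 0.59 + 0.41).
1 − 0.59 + 0.41 = 0.82, so t = min(1, 0.82) = 0.82.
Check: 0.59 & 0.82 = max(0, 0.41) = 0.41 ≤ 0.41.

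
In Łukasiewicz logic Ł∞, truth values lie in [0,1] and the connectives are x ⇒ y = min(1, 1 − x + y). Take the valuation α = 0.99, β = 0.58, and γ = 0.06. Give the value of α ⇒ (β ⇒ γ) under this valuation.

0.49

β ⇒ γ = min(1, 1 − 0.58 + 0.06) = min(1, 0.48) = 0.48
α ⇒ (β ⇒ γ) = min(1, 1 − 0.99 + 0.48) = min(1, 0.49) = 0.49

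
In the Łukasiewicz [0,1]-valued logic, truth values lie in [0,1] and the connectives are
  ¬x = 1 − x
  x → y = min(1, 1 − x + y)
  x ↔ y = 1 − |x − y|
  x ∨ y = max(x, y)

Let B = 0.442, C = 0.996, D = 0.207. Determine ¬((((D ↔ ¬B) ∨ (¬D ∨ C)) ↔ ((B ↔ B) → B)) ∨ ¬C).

0.554

¬B = 1 − 0.442 = 0.558
D ↔ ¬B = 1 − |0.207 − 0.558| = 1 − 0.351 = 0.649
¬D = 1 − 0.207 = 0.793
¬D ∨ C = max(0.793, 0.996) = 0.996
(D ↔ ¬B) ∨ (¬D ∨ C) = max(0.649, 0.996) = 0.996
B ↔ B = 1 − |0.442 − 0.442| = 1 − 0.000 = 1.000
(B ↔ B) → B = min(1, 1 − 1.000 + 0.442) = min(1, 0.442) = 0.442
((D ↔ ¬B) ∨ (¬D ∨ C)) ↔ ((B ↔ B) → B) = 1 − |0.996 − 0.442| = 1 − 0.554 = 0.446
¬C = 1 − 0.996 = 0.004
(((D ↔ ¬B) ∨ (¬D ∨ C)) ↔ ((B ↔ B) → B)) ∨ ¬C = max(0.446, 0.004) = 0.446
¬((((D ↔ ¬B) ∨ (¬D ∨ C)) ↔ ((B ↔ B) → B)) ∨ ¬C) = 1 − 0.446 = 0.554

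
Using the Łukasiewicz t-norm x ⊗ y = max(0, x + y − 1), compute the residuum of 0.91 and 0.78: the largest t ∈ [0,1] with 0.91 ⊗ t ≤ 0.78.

The residuum of the Łukasiewicz t-norm gives the supremum: min(1, 1 − 0.91 + 0.78).
1 − 0.91 + 0.78 = 0.87, so t = min(1, 0.87) = 0.87.
Check: 0.91 ⊗ 0.87 = max(0, 0.78) = 0.78 ≤ 0.78.

0.87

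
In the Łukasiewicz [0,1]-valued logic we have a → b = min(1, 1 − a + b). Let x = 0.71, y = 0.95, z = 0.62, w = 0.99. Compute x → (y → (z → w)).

z → w = min(1, 1 − 0.62 + 0.99) = min(1, 1.37) = 1.00
y → (z → w) = min(1, 1 − 0.95 + 1.00) = min(1, 1.05) = 1.00
x → (y → (z → w)) = min(1, 1 − 0.71 + 1.00) = min(1, 1.29) = 1.00

1.00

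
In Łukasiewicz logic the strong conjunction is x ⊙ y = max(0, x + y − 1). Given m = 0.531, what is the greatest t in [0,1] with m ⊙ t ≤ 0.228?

The residuum of the Łukasiewicz t-norm gives the supremum: min(1, 1 − 0.531 + 0.228).
1 − 0.531 + 0.228 = 0.697, so t = min(1, 0.697) = 0.697.
Check: 0.531 ⊙ 0.697 = max(0, 0.228) = 0.228 ≤ 0.228.

0.697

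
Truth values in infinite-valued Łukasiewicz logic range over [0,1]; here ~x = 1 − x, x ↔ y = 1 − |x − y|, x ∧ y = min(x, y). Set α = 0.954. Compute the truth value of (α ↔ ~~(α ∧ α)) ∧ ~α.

α ∧ α = min(0.954, 0.954) = 0.954
~(α ∧ α) = 1 − 0.954 = 0.046
~~(α ∧ α) = 1 − 0.046 = 0.954
α ↔ ~~(α ∧ α) = 1 − |0.954 − 0.954| = 1 − 0.000 = 1.000
~α = 1 − 0.954 = 0.046
(α ↔ ~~(α ∧ α)) ∧ ~α = min(1.000, 0.046) = 0.046

0.046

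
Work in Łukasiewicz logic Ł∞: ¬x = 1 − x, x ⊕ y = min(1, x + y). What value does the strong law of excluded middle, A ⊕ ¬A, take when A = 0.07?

1.00

¬A = 1 − 0.07 = 0.93
A ⊕ ¬A = min(1, 0.07 + 0.93) = min(1, 1.00) = 1.00
(As expected: always 1 in Ł∞ since a ⊕ (1−a) = 1.)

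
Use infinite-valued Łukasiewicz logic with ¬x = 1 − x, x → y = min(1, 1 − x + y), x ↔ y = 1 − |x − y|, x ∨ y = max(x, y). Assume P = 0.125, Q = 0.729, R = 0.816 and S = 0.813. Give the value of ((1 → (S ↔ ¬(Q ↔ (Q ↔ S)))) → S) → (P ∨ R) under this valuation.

0.816

Q ↔ S = 1 − |0.729 − 0.813| = 1 − 0.084 = 0.916
Q ↔ (Q ↔ S) = 1 − |0.729 − 0.916| = 1 − 0.187 = 0.813
¬(Q ↔ (Q ↔ S)) = 1 − 0.813 = 0.187
S ↔ ¬(Q ↔ (Q ↔ S)) = 1 − |0.813 − 0.187| = 1 − 0.626 = 0.374
1 → (S ↔ ¬(Q ↔ (Q ↔ S))) = min(1, 1 − 1.000 + 0.374) = min(1, 0.374) = 0.374
(1 → (S ↔ ¬(Q ↔ (Q ↔ S)))) → S = min(1, 1 − 0.374 + 0.813) = min(1, 1.439) = 1.000
P ∨ R = max(0.125, 0.816) = 0.816
((1 → (S ↔ ¬(Q ↔ (Q ↔ S)))) → S) → (P ∨ R) = min(1, 1 − 1.000 + 0.816) = min(1, 0.816) = 0.816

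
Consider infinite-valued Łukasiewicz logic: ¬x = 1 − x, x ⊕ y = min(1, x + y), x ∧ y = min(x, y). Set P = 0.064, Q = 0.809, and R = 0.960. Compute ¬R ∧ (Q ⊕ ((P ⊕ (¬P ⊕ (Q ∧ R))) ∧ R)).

0.040

¬R = 1 − 0.960 = 0.040
¬P = 1 − 0.064 = 0.936
Q ∧ R = min(0.809, 0.960) = 0.809
¬P ⊕ (Q ∧ R) = min(1, 0.936 + 0.809) = min(1, 1.745) = 1.000
P ⊕ (¬P ⊕ (Q ∧ R)) = min(1, 0.064 + 1.000) = min(1, 1.064) = 1.000
(P ⊕ (¬P ⊕ (Q ∧ R))) ∧ R = min(1.000, 0.960) = 0.960
Q ⊕ ((P ⊕ (¬P ⊕ (Q ∧ R))) ∧ R) = min(1, 0.809 + 0.960) = min(1, 1.769) = 1.000
¬R ∧ (Q ⊕ ((P ⊕ (¬P ⊕ (Q ∧ R))) ∧ R)) = min(0.040, 1.000) = 0.040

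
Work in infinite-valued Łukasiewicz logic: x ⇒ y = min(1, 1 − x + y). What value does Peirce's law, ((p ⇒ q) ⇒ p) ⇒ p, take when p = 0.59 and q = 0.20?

0.61

p ⇒ q = min(1, 1 − 0.59 + 0.20) = min(1, 0.61) = 0.61
(p ⇒ q) ⇒ p = min(1, 1 − 0.61 + 0.59) = min(1, 0.98) = 0.98
((p ⇒ q) ⇒ p) ⇒ p = min(1, 1 − 0.98 + 0.59) = min(1, 0.61) = 0.61
(The value 0.61 < 1 shows this instance is not satisfied; not a Ł∞-tautology in general.)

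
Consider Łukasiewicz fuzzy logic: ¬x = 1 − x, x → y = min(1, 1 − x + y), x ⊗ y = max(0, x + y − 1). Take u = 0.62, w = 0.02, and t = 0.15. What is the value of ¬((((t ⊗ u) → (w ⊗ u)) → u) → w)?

t ⊗ u = max(0, 0.15 + 0.62 − 1) = max(0, -0.23) = 0.00
w ⊗ u = max(0, 0.02 + 0.62 − 1) = max(0, -0.36) = 0.00
(t ⊗ u) → (w ⊗ u) = min(1, 1 − 0.00 + 0.00) = min(1, 1.00) = 1.00
((t ⊗ u) → (w ⊗ u)) → u = min(1, 1 − 1.00 + 0.62) = min(1, 0.62) = 0.62
(((t ⊗ u) → (w ⊗ u)) → u) → w = min(1, 1 − 0.62 + 0.02) = min(1, 0.40) = 0.40
¬((((t ⊗ u) → (w ⊗ u)) → u) → w) = 1 − 0.40 = 0.60

0.60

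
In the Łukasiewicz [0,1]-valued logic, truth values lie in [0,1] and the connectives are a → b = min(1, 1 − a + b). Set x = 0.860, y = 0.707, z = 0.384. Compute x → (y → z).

y → z = min(1, 1 − 0.707 + 0.384) = min(1, 0.677) = 0.677
x → (y → z) = min(1, 1 − 0.860 + 0.677) = min(1, 0.817) = 0.817

0.817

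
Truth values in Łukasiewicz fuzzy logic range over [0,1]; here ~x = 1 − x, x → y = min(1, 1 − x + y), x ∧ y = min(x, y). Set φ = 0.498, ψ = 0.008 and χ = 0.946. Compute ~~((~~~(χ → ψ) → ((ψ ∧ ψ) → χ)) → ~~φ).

χ → ψ = min(1, 1 − 0.946 + 0.008) = min(1, 0.062) = 0.062
~(χ → ψ) = 1 − 0.062 = 0.938
~~(χ → ψ) = 1 − 0.938 = 0.062
~~~(χ → ψ) = 1 − 0.062 = 0.938
ψ ∧ ψ = min(0.008, 0.008) = 0.008
(ψ ∧ ψ) → χ = min(1, 1 − 0.008 + 0.946) = min(1, 1.938) = 1.000
~~~(χ → ψ) → ((ψ ∧ ψ) → χ) = min(1, 1 − 0.938 + 1.000) = min(1, 1.062) = 1.000
~φ = 1 − 0.498 = 0.502
~~φ = 1 − 0.502 = 0.498
(~~~(χ → ψ) → ((ψ ∧ ψ) → χ)) → ~~φ = min(1, 1 − 1.000 + 0.498) = min(1, 0.498) = 0.498
~((~~~(χ → ψ) → ((ψ ∧ ψ) → χ)) → ~~φ) = 1 − 0.498 = 0.502
~~((~~~(χ → ψ) → ((ψ ∧ ψ) → χ)) → ~~φ) = 1 − 0.502 = 0.498

0.498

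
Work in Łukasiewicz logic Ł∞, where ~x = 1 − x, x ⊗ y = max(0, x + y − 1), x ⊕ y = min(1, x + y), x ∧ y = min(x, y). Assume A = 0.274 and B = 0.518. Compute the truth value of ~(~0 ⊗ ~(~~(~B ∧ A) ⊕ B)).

0.792

~0 = 1 − 0.000 = 1.000
~B = 1 − 0.518 = 0.482
~B ∧ A = min(0.482, 0.274) = 0.274
~(~B ∧ A) = 1 − 0.274 = 0.726
~~(~B ∧ A) = 1 − 0.726 = 0.274
~~(~B ∧ A) ⊕ B = min(1, 0.274 + 0.518) = min(1, 0.792) = 0.792
~(~~(~B ∧ A) ⊕ B) = 1 − 0.792 = 0.208
~0 ⊗ ~(~~(~B ∧ A) ⊕ B) = max(0, 1.000 + 0.208 − 1) = max(0, 0.208) = 0.208
~(~0 ⊗ ~(~~(~B ∧ A) ⊕ B)) = 1 − 0.208 = 0.792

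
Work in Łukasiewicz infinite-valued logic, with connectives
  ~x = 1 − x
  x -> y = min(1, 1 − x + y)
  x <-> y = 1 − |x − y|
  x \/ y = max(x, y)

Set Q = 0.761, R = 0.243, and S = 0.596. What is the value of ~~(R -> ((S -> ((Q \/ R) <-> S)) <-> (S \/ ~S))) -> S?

Q \/ R = max(0.761, 0.243) = 0.761
(Q \/ R) <-> S = 1 − |0.761 − 0.596| = 1 − 0.165 = 0.835
S -> ((Q \/ R) <-> S) = min(1, 1 − 0.596 + 0.835) = min(1, 1.239) = 1.000
~S = 1 − 0.596 = 0.404
S \/ ~S = max(0.596, 0.404) = 0.596
(S -> ((Q \/ R) <-> S)) <-> (S \/ ~S) = 1 − |1.000 − 0.596| = 1 − 0.404 = 0.596
R -> ((S -> ((Q \/ R) <-> S)) <-> (S \/ ~S)) = min(1, 1 − 0.243 + 0.596) = min(1, 1.353) = 1.000
~(R -> ((S -> ((Q \/ R) <-> S)) <-> (S \/ ~S))) = 1 − 1.000 = 0.000
~~(R -> ((S -> ((Q \/ R) <-> S)) <-> (S \/ ~S))) = 1 − 0.000 = 1.000
~~(R -> ((S -> ((Q \/ R) <-> S)) <-> (S \/ ~S))) -> S = min(1, 1 − 1.000 + 0.596) = min(1, 0.596) = 0.596

0.596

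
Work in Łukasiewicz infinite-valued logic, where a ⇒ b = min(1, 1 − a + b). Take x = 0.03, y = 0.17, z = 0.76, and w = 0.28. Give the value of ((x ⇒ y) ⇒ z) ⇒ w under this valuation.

0.52

x ⇒ y = min(1, 1 − 0.03 + 0.17) = min(1, 1.14) = 1.00
(x ⇒ y) ⇒ z = min(1, 1 − 1.00 + 0.76) = min(1, 0.76) = 0.76
((x ⇒ y) ⇒ z) ⇒ w = min(1, 1 − 0.76 + 0.28) = min(1, 0.52) = 0.52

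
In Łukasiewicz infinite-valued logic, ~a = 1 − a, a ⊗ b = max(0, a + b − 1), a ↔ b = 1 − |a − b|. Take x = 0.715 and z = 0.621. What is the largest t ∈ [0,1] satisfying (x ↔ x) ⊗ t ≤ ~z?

x ↔ x = 1 − |0.715 − 0.715| = 1 − 0.000 = 1.000
So the left factor is x ↔ x = 1.000.
~z = 1 − 0.621 = 0.379
So the right-hand bound is ~z = 0.379.
The residuum of the Łukasiewicz t-norm gives the supremum: min(1, 1 − 1.000 + 0.379).
1 − 1.000 + 0.379 = 0.379, so t = min(1, 0.379) = 0.379.
Check: 1.000 ⊗ 0.379 = max(0, 0.379) = 0.379 ≤ 0.379.

0.379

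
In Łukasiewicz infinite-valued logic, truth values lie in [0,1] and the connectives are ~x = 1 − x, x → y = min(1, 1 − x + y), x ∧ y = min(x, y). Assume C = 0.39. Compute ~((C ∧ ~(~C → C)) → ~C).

~C = 1 − 0.39 = 0.61
~C → C = min(1, 1 − 0.61 + 0.39) = min(1, 0.78) = 0.78
~(~C → C) = 1 − 0.78 = 0.22
C ∧ ~(~C → C) = min(0.39, 0.22) = 0.22
(C ∧ ~(~C → C)) → ~C = min(1, 1 − 0.22 + 0.61) = min(1, 1.39) = 1.00
~((C ∧ ~(~C → C)) → ~C) = 1 − 1.00 = 0.00

0.00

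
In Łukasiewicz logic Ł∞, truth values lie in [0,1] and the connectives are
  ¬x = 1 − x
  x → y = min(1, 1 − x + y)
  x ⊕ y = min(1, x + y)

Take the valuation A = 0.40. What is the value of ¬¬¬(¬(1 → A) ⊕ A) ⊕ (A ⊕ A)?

1 → A = min(1, 1 − 1.00 + 0.40) = min(1, 0.40) = 0.40
¬(1 → A) = 1 − 0.40 = 0.60
¬(1 → A) ⊕ A = min(1, 0.60 + 0.40) = min(1, 1.00) = 1.00
¬(¬(1 → A) ⊕ A) = 1 − 1.00 = 0.00
¬¬(¬(1 → A) ⊕ A) = 1 − 0.00 = 1.00
¬¬¬(¬(1 → A) ⊕ A) = 1 − 1.00 = 0.00
A ⊕ A = min(1, 0.40 + 0.40) = min(1, 0.80) = 0.80
¬¬¬(¬(1 → A) ⊕ A) ⊕ (A ⊕ A) = min(1, 0.00 + 0.80) = min(1, 0.80) = 0.80

0.80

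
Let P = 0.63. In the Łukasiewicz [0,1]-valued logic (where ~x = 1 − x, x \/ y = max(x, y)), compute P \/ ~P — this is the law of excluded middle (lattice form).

~P = 1 − 0.63 = 0.37
P \/ ~P = max(0.63, 0.37) = 0.63
(The value 0.63 < 1 shows this instance is not satisfied; not a Ł∞-tautology — its value is max(a, 1−a).)

0.63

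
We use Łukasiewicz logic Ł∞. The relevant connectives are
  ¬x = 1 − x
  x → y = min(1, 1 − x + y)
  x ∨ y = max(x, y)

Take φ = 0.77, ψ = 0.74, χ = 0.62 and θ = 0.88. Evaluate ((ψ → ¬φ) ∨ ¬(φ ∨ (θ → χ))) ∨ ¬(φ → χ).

¬φ = 1 − 0.77 = 0.23
ψ → ¬φ = min(1, 1 − 0.74 + 0.23) = min(1, 0.49) = 0.49
θ → χ = min(1, 1 − 0.88 + 0.62) = min(1, 0.74) = 0.74
φ ∨ (θ → χ) = max(0.77, 0.74) = 0.77
¬(φ ∨ (θ → χ)) = 1 − 0.77 = 0.23
(ψ → ¬φ) ∨ ¬(φ ∨ (θ → χ)) = max(0.49, 0.23) = 0.49
φ → χ = min(1, 1 − 0.77 + 0.62) = min(1, 0.85) = 0.85
¬(φ → χ) = 1 − 0.85 = 0.15
((ψ → ¬φ) ∨ ¬(φ ∨ (θ → χ))) ∨ ¬(φ → χ) = max(0.49, 0.15) = 0.49

0.49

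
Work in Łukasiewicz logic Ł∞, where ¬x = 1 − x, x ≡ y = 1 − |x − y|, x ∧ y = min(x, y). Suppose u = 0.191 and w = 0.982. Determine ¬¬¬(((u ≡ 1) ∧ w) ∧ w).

u ≡ 1 = 1 − |0.191 − 1.000| = 1 − 0.809 = 0.191
(u ≡ 1) ∧ w = min(0.191, 0.982) = 0.191
((u ≡ 1) ∧ w) ∧ w = min(0.191, 0.982) = 0.191
¬(((u ≡ 1) ∧ w) ∧ w) = 1 − 0.191 = 0.809
¬¬(((u ≡ 1) ∧ w) ∧ w) = 1 − 0.809 = 0.191
¬¬¬(((u ≡ 1) ∧ w) ∧ w) = 1 − 0.191 = 0.809

0.809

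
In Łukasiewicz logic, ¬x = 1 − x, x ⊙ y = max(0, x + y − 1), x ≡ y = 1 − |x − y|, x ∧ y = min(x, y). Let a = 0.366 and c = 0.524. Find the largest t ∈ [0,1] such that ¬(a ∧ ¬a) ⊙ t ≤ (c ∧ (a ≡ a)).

¬a = 1 − 0.366 = 0.634
a ∧ ¬a = min(0.366, 0.634) = 0.366
¬(a ∧ ¬a) = 1 − 0.366 = 0.634
So the left factor is ¬(a ∧ ¬a) = 0.634.
a ≡ a = 1 − |0.366 − 0.366| = 1 − 0.000 = 1.000
c ∧ (a ≡ a) = min(0.524, 1.000) = 0.524
So the right-hand bound is c ∧ (a ≡ a) = 0.524.
The residuum of the Łukasiewicz t-norm gives the supremum: min(1, 1 − 0.634 + 0.524).
1 − 0.634 + 0.524 = 0.890, so t = min(1, 0.890) = 0.890.
Check: 0.634 ⊙ 0.890 = max(0, 0.524) = 0.524 ≤ 0.524.

0.890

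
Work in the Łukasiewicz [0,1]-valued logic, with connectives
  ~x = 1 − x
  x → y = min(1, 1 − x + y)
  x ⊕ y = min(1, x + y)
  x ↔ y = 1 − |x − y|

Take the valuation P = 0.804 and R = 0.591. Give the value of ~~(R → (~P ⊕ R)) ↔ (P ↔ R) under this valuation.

~P = 1 − 0.804 = 0.196
~P ⊕ R = min(1, 0.196 + 0.591) = min(1, 0.787) = 0.787
R → (~P ⊕ R) = min(1, 1 − 0.591 + 0.787) = min(1, 1.196) = 1.000
~(R → (~P ⊕ R)) = 1 − 1.000 = 0.000
~~(R → (~P ⊕ R)) = 1 − 0.000 = 1.000
P ↔ R = 1 − |0.804 − 0.591| = 1 − 0.213 = 0.787
~~(R → (~P ⊕ R)) ↔ (P ↔ R) = 1 − |1.000 − 0.787| = 1 − 0.213 = 0.787

0.787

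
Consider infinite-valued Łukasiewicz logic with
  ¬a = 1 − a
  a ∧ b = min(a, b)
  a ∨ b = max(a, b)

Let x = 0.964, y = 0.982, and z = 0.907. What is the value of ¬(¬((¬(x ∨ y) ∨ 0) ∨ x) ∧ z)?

x ∨ y = max(0.964, 0.982) = 0.982
¬(x ∨ y) = 1 − 0.982 = 0.018
¬(x ∨ y) ∨ 0 = max(0.018, 0.000) = 0.018
(¬(x ∨ y) ∨ 0) ∨ x = max(0.018, 0.964) = 0.964
¬((¬(x ∨ y) ∨ 0) ∨ x) = 1 − 0.964 = 0.036
¬((¬(x ∨ y) ∨ 0) ∨ x) ∧ z = min(0.036, 0.907) = 0.036
¬(¬((¬(x ∨ y) ∨ 0) ∨ x) ∧ z) = 1 − 0.036 = 0.964

0.964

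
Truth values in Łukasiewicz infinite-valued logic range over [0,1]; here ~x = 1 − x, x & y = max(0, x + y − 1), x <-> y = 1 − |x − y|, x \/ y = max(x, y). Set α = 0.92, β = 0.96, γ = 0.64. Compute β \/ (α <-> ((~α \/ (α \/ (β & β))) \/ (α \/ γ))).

~α = 1 − 0.92 = 0.08
β & β = max(0, 0.96 + 0.96 − 1) = max(0, 0.92) = 0.92
α \/ (β & β) = max(0.92, 0.92) = 0.92
~α \/ (α \/ (β & β)) = max(0.08, 0.92) = 0.92
α \/ γ = max(0.92, 0.64) = 0.92
(~α \/ (α \/ (β & β))) \/ (α \/ γ) = max(0.92, 0.92) = 0.92
α <-> ((~α \/ (α \/ (β & β))) \/ (α \/ γ)) = 1 − |0.92 − 0.92| = 1 − 0.00 = 1.00
β \/ (α <-> ((~α \/ (α \/ (β & β))) \/ (α \/ γ))) = max(0.96, 1.00) = 1.00

1.00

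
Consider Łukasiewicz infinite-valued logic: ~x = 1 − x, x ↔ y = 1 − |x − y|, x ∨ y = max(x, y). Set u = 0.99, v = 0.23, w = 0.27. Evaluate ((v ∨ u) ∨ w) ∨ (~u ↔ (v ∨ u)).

0.99

v ∨ u = max(0.23, 0.99) = 0.99
(v ∨ u) ∨ w = max(0.99, 0.27) = 0.99
~u = 1 − 0.99 = 0.01
~u ↔ (v ∨ u) = 1 − |0.01 − 0.99| = 1 − 0.98 = 0.02
((v ∨ u) ∨ w) ∨ (~u ↔ (v ∨ u)) = max(0.99, 0.02) = 0.99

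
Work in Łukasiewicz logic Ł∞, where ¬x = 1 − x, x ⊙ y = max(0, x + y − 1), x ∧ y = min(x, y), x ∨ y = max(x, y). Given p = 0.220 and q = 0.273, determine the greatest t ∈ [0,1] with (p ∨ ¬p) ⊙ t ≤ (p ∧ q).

0.440

¬p = 1 − 0.220 = 0.780
p ∨ ¬p = max(0.220, 0.780) = 0.780
So the left factor is p ∨ ¬p = 0.780.
p ∧ q = min(0.220, 0.273) = 0.220
So the right-hand bound is p ∧ q = 0.220.
The residuum of the Łukasiewicz t-norm gives the supremum: min(1, 1 − 0.780 + 0.220).
1 − 0.780 + 0.220 = 0.440, so t = min(1, 0.440) = 0.440.
Check: 0.780 ⊙ 0.440 = max(0, 0.220) = 0.220 ≤ 0.220.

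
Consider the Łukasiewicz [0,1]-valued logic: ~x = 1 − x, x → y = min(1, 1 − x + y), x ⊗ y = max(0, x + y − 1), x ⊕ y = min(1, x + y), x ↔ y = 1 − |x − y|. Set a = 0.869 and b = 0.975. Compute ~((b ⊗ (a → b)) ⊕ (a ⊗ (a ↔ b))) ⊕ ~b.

0.025

a → b = min(1, 1 − 0.869 + 0.975) = min(1, 1.106) = 1.000
b ⊗ (a → b) = max(0, 0.975 + 1.000 − 1) = max(0, 0.975) = 0.975
a ↔ b = 1 − |0.869 − 0.975| = 1 − 0.106 = 0.894
a ⊗ (a ↔ b) = max(0, 0.869 + 0.894 − 1) = max(0, 0.763) = 0.763
(b ⊗ (a → b)) ⊕ (a ⊗ (a ↔ b)) = min(1, 0.975 + 0.763) = min(1, 1.738) = 1.000
~((b ⊗ (a → b)) ⊕ (a ⊗ (a ↔ b))) = 1 − 1.000 = 0.000
~b = 1 − 0.975 = 0.025
~((b ⊗ (a → b)) ⊕ (a ⊗ (a ↔ b))) ⊕ ~b = min(1, 0.000 + 0.025) = min(1, 0.025) = 0.025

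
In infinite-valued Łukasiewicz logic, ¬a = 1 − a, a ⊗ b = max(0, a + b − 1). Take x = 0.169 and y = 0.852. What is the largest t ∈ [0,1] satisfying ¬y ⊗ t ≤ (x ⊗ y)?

¬y = 1 − 0.852 = 0.148
So the left factor is ¬y = 0.148.
x ⊗ y = max(0, 0.169 + 0.852 − 1) = max(0, 0.021) = 0.021
So the right-hand bound is x ⊗ y = 0.021.
The residuum of the Łukasiewicz t-norm gives the supremum: min(1, 1 − 0.148 + 0.021).
1 − 0.148 + 0.021 = 0.873, so t = min(1, 0.873) = 0.873.
Check: 0.148 ⊗ 0.873 = max(0, 0.021) = 0.021 ≤ 0.021.

0.873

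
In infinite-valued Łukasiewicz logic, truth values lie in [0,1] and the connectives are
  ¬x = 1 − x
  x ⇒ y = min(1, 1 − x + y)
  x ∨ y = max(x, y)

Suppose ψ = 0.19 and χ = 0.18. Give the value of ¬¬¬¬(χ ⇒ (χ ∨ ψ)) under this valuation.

χ ∨ ψ = max(0.18, 0.19) = 0.19
χ ⇒ (χ ∨ ψ) = min(1, 1 − 0.18 + 0.19) = min(1, 1.01) = 1.00
¬(χ ⇒ (χ ∨ ψ)) = 1 − 1.00 = 0.00
¬¬(χ ⇒ (χ ∨ ψ)) = 1 − 0.00 = 1.00
¬¬¬(χ ⇒ (χ ∨ ψ)) = 1 − 1.00 = 0.00
¬¬¬¬(χ ⇒ (χ ∨ ψ)) = 1 − 0.00 = 1.00

1.00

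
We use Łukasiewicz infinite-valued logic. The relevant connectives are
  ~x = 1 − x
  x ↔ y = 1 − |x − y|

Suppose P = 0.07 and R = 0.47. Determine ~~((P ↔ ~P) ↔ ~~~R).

~P = 1 − 0.07 = 0.93
P ↔ ~P = 1 − |0.07 − 0.93| = 1 − 0.86 = 0.14
~R = 1 − 0.47 = 0.53
~~R = 1 − 0.53 = 0.47
~~~R = 1 − 0.47 = 0.53
(P ↔ ~P) ↔ ~~~R = 1 − |0.14 − 0.53| = 1 − 0.39 = 0.61
~((P ↔ ~P) ↔ ~~~R) = 1 − 0.61 = 0.39
~~((P ↔ ~P) ↔ ~~~R) = 1 − 0.39 = 0.61

0.61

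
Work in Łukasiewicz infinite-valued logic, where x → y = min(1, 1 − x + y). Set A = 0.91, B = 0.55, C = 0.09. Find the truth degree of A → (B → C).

0.63

B → C = min(1, 1 − 0.55 + 0.09) = min(1, 0.54) = 0.54
A → (B → C) = min(1, 1 − 0.91 + 0.54) = min(1, 0.63) = 0.63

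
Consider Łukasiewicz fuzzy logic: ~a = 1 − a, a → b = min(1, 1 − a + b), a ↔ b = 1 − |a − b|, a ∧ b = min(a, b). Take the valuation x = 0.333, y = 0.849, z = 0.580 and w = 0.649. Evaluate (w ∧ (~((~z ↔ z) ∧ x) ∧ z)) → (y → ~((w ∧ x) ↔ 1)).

1.000

~z = 1 − 0.580 = 0.420
~z ↔ z = 1 − |0.420 − 0.580| = 1 − 0.160 = 0.840
(~z ↔ z) ∧ x = min(0.840, 0.333) = 0.333
~((~z ↔ z) ∧ x) = 1 − 0.333 = 0.667
~((~z ↔ z) ∧ x) ∧ z = min(0.667, 0.580) = 0.580
w ∧ (~((~z ↔ z) ∧ x) ∧ z) = min(0.649, 0.580) = 0.580
w ∧ x = min(0.649, 0.333) = 0.333
(w ∧ x) ↔ 1 = 1 − |0.333 − 1.000| = 1 − 0.667 = 0.333
~((w ∧ x) ↔ 1) = 1 − 0.333 = 0.667
y → ~((w ∧ x) ↔ 1) = min(1, 1 − 0.849 + 0.667) = min(1, 0.818) = 0.818
(w ∧ (~((~z ↔ z) ∧ x) ∧ z)) → (y → ~((w ∧ x) ↔ 1)) = min(1, 1 − 0.580 + 0.818) = min(1, 1.238) = 1.000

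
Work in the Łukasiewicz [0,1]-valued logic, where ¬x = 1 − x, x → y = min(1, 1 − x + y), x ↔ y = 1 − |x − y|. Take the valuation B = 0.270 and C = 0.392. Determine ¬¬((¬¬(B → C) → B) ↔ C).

B → C = min(1, 1 − 0.270 + 0.392) = min(1, 1.122) = 1.000
¬(B → C) = 1 − 1.000 = 0.000
¬¬(B → C) = 1 − 0.000 = 1.000
¬¬(B → C) → B = min(1, 1 − 1.000 + 0.270) = min(1, 0.270) = 0.270
(¬¬(B → C) → B) ↔ C = 1 − |0.270 − 0.392| = 1 − 0.122 = 0.878
¬((¬¬(B → C) → B) ↔ C) = 1 − 0.878 = 0.122
¬¬((¬¬(B → C) → B) ↔ C) = 1 − 0.122 = 0.878

0.878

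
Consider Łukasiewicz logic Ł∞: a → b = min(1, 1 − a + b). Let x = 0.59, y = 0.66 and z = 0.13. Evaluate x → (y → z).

y → z = min(1, 1 − 0.66 + 0.13) = min(1, 0.47) = 0.47
x → (y → z) = min(1, 1 − 0.59 + 0.47) = min(1, 0.88) = 0.88

0.88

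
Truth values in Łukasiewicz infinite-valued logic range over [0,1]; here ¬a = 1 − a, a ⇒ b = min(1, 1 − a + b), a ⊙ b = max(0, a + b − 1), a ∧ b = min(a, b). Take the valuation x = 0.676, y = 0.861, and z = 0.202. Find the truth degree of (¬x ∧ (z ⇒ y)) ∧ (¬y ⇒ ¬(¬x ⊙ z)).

0.324

¬x = 1 − 0.676 = 0.324
z ⇒ y = min(1, 1 − 0.202 + 0.861) = min(1, 1.659) = 1.000
¬x ∧ (z ⇒ y) = min(0.324, 1.000) = 0.324
¬y = 1 − 0.861 = 0.139
¬x ⊙ z = max(0, 0.324 + 0.202 − 1) = max(0, -0.474) = 0.000
¬(¬x ⊙ z) = 1 − 0.000 = 1.000
¬y ⇒ ¬(¬x ⊙ z) = min(1, 1 − 0.139 + 1.000) = min(1, 1.861) = 1.000
(¬x ∧ (z ⇒ y)) ∧ (¬y ⇒ ¬(¬x ⊙ z)) = min(0.324, 1.000) = 0.324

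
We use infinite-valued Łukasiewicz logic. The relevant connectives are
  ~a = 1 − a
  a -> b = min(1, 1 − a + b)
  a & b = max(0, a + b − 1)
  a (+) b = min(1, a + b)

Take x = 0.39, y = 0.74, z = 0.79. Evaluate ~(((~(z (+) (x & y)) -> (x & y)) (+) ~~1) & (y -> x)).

x & y = max(0, 0.39 + 0.74 − 1) = max(0, 0.13) = 0.13
z (+) (x & y) = min(1, 0.79 + 0.13) = min(1, 0.92) = 0.92
~(z (+) (x & y)) = 1 − 0.92 = 0.08
~(z (+) (x & y)) -> (x & y) = min(1, 1 − 0.08 + 0.13) = min(1, 1.05) = 1.00
~1 = 1 − 1.00 = 0.00
~~1 = 1 − 0.00 = 1.00
(~(z (+) (x & y)) -> (x & y)) (+) ~~1 = min(1, 1.00 + 1.00) = min(1, 2.00) = 1.00
y -> x = min(1, 1 − 0.74 + 0.39) = min(1, 0.65) = 0.65
((~(z (+) (x & y)) -> (x & y)) (+) ~~1) & (y -> x) = max(0, 1.00 + 0.65 − 1) = max(0, 0.65) = 0.65
~(((~(z (+) (x & y)) -> (x & y)) (+) ~~1) & (y -> x)) = 1 − 0.65 = 0.35

0.35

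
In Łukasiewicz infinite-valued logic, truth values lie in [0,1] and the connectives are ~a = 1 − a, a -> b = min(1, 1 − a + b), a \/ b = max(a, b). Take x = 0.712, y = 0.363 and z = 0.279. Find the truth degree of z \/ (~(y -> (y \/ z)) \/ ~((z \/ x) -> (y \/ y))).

0.349

y \/ z = max(0.363, 0.279) = 0.363
y -> (y \/ z) = min(1, 1 − 0.363 + 0.363) = min(1, 1.000) = 1.000
~(y -> (y \/ z)) = 1 − 1.000 = 0.000
z \/ x = max(0.279, 0.712) = 0.712
y \/ y = max(0.363, 0.363) = 0.363
(z \/ x) -> (y \/ y) = min(1, 1 − 0.712 + 0.363) = min(1, 0.651) = 0.651
~((z \/ x) -> (y \/ y)) = 1 − 0.651 = 0.349
~(y -> (y \/ z)) \/ ~((z \/ x) -> (y \/ y)) = max(0.000, 0.349) = 0.349
z \/ (~(y -> (y \/ z)) \/ ~((z \/ x) -> (y \/ y))) = max(0.279, 0.349) = 0.349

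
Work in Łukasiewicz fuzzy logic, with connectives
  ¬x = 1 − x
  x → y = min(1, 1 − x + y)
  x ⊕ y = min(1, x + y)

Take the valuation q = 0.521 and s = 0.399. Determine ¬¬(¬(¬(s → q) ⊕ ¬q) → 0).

s → q = min(1, 1 − 0.399 + 0.521) = min(1, 1.122) = 1.000
¬(s → q) = 1 − 1.000 = 0.000
¬q = 1 − 0.521 = 0.479
¬(s → q) ⊕ ¬q = min(1, 0.000 + 0.479) = min(1, 0.479) = 0.479
¬(¬(s → q) ⊕ ¬q) = 1 − 0.479 = 0.521
¬(¬(s → q) ⊕ ¬q) → 0 = min(1, 1 − 0.521 + 0.000) = min(1, 0.479) = 0.479
¬(¬(¬(s → q) ⊕ ¬q) → 0) = 1 − 0.479 = 0.521
¬¬(¬(¬(s → q) ⊕ ¬q) → 0) = 1 − 0.521 = 0.479

0.479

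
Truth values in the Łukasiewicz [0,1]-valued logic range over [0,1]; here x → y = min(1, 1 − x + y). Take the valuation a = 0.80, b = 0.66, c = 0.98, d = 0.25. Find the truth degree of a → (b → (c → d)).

c → d = min(1, 1 − 0.98 + 0.25) = min(1, 0.27) = 0.27
b → (c → d) = min(1, 1 − 0.66 + 0.27) = min(1, 0.61) = 0.61
a → (b → (c → d)) = min(1, 1 − 0.80 + 0.61) = min(1, 0.81) = 0.81

0.81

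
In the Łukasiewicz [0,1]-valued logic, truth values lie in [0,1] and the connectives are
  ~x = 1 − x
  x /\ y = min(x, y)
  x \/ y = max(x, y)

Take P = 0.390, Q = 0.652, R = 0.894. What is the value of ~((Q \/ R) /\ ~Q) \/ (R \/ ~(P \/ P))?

0.894

Q \/ R = max(0.652, 0.894) = 0.894
~Q = 1 − 0.652 = 0.348
(Q \/ R) /\ ~Q = min(0.894, 0.348) = 0.348
~((Q \/ R) /\ ~Q) = 1 − 0.348 = 0.652
P \/ P = max(0.390, 0.390) = 0.390
~(P \/ P) = 1 − 0.390 = 0.610
R \/ ~(P \/ P) = max(0.894, 0.610) = 0.894
~((Q \/ R) /\ ~Q) \/ (R \/ ~(P \/ P)) = max(0.652, 0.894) = 0.894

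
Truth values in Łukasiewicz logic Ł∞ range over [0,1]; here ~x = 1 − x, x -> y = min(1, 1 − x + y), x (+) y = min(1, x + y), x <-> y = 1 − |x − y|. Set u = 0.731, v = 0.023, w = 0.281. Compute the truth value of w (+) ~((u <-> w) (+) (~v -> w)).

u <-> w = 1 − |0.731 − 0.281| = 1 − 0.450 = 0.550
~v = 1 − 0.023 = 0.977
~v -> w = min(1, 1 − 0.977 + 0.281) = min(1, 0.304) = 0.304
(u <-> w) (+) (~v -> w) = min(1, 0.550 + 0.304) = min(1, 0.854) = 0.854
~((u <-> w) (+) (~v -> w)) = 1 − 0.854 = 0.146
w (+) ~((u <-> w) (+) (~v -> w)) = min(1, 0.281 + 0.146) = min(1, 0.427) = 0.427

0.427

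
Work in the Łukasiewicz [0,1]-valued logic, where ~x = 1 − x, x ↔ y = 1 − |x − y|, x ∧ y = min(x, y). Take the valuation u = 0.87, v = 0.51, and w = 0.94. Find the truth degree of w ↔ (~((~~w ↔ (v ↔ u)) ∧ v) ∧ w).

0.55

~w = 1 − 0.94 = 0.06
~~w = 1 − 0.06 = 0.94
v ↔ u = 1 − |0.51 − 0.87| = 1 − 0.36 = 0.64
~~w ↔ (v ↔ u) = 1 − |0.94 − 0.64| = 1 − 0.30 = 0.70
(~~w ↔ (v ↔ u)) ∧ v = min(0.70, 0.51) = 0.51
~((~~w ↔ (v ↔ u)) ∧ v) = 1 − 0.51 = 0.49
~((~~w ↔ (v ↔ u)) ∧ v) ∧ w = min(0.49, 0.94) = 0.49
w ↔ (~((~~w ↔ (v ↔ u)) ∧ v) ∧ w) = 1 − |0.94 − 0.49| = 1 − 0.45 = 0.55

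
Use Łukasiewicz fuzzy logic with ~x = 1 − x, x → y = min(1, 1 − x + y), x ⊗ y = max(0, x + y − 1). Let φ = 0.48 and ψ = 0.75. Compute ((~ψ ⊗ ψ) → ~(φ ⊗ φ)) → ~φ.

0.52

~ψ = 1 − 0.75 = 0.25
~ψ ⊗ ψ = max(0, 0.25 + 0.75 − 1) = max(0, 0.00) = 0.00
φ ⊗ φ = max(0, 0.48 + 0.48 − 1) = max(0, -0.04) = 0.00
~(φ ⊗ φ) = 1 − 0.00 = 1.00
(~ψ ⊗ ψ) → ~(φ ⊗ φ) = min(1, 1 − 0.00 + 1.00) = min(1, 2.00) = 1.00
~φ = 1 − 0.48 = 0.52
((~ψ ⊗ ψ) → ~(φ ⊗ φ)) → ~φ = min(1, 1 − 1.00 + 0.52) = min(1, 0.52) = 0.52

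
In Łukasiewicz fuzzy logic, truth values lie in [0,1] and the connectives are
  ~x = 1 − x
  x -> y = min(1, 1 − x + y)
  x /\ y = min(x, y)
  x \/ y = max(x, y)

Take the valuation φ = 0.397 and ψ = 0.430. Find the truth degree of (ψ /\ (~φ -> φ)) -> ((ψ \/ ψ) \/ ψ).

~φ = 1 − 0.397 = 0.603
~φ -> φ = min(1, 1 − 0.603 + 0.397) = min(1, 0.794) = 0.794
ψ /\ (~φ -> φ) = min(0.430, 0.794) = 0.430
ψ \/ ψ = max(0.430, 0.430) = 0.430
(ψ \/ ψ) \/ ψ = max(0.430, 0.430) = 0.430
(ψ /\ (~φ -> φ)) -> ((ψ \/ ψ) \/ ψ) = min(1, 1 − 0.430 + 0.430) = min(1, 1.000) = 1.000

1.000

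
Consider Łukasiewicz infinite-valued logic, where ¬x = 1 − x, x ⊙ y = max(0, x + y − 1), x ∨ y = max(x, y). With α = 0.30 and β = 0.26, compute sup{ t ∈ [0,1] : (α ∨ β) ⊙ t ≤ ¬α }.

α ∨ β = max(0.30, 0.26) = 0.30
So the left factor is α ∨ β = 0.30.
¬α = 1 − 0.30 = 0.70
So the right-hand bound is ¬α = 0.70.
The residuum of the Łukasiewicz t-norm gives the supremum: min(1, 1 − 0.30 + 0.70).
1 − 0.30 + 0.70 = 1.40, so t = min(1, 1.40) = 1.00.
Check: 0.30 ⊙ 1.00 = max(0, 0.30) = 0.30 ≤ 0.70.

1.00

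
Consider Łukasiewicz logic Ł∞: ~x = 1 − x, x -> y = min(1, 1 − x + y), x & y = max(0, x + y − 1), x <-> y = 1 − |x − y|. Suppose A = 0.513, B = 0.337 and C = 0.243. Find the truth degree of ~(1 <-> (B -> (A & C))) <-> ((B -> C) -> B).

0.906

A & C = max(0, 0.513 + 0.243 − 1) = max(0, -0.244) = 0.000
B -> (A & C) = min(1, 1 − 0.337 + 0.000) = min(1, 0.663) = 0.663
1 <-> (B -> (A & C)) = 1 − |1.000 − 0.663| = 1 − 0.337 = 0.663
~(1 <-> (B -> (A & C))) = 1 − 0.663 = 0.337
B -> C = min(1, 1 − 0.337 + 0.243) = min(1, 0.906) = 0.906
(B -> C) -> B = min(1, 1 − 0.906 + 0.337) = min(1, 0.431) = 0.431
~(1 <-> (B -> (A & C))) <-> ((B -> C) -> B) = 1 − |0.337 − 0.431| = 1 − 0.094 = 0.906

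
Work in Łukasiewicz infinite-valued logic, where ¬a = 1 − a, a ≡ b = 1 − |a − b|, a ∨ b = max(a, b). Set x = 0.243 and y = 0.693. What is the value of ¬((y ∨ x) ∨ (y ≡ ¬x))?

0.064

y ∨ x = max(0.693, 0.243) = 0.693
¬x = 1 − 0.243 = 0.757
y ≡ ¬x = 1 − |0.693 − 0.757| = 1 − 0.064 = 0.936
(y ∨ x) ∨ (y ≡ ¬x) = max(0.693, 0.936) = 0.936
¬((y ∨ x) ∨ (y ≡ ¬x)) = 1 − 0.936 = 0.064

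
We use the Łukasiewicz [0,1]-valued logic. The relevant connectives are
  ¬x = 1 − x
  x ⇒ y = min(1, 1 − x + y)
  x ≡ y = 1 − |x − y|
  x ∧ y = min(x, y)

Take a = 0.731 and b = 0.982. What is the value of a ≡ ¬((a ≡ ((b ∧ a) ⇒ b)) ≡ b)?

0.520

b ∧ a = min(0.982, 0.731) = 0.731
(b ∧ a) ⇒ b = min(1, 1 − 0.731 + 0.982) = min(1, 1.251) = 1.000
a ≡ ((b ∧ a) ⇒ b) = 1 − |0.731 − 1.000| = 1 − 0.269 = 0.731
(a ≡ ((b ∧ a) ⇒ b)) ≡ b = 1 − |0.731 − 0.982| = 1 − 0.251 = 0.749
¬((a ≡ ((b ∧ a) ⇒ b)) ≡ b) = 1 − 0.749 = 0.251
a ≡ ¬((a ≡ ((b ∧ a) ⇒ b)) ≡ b) = 1 − |0.731 − 0.251| = 1 − 0.480 = 0.520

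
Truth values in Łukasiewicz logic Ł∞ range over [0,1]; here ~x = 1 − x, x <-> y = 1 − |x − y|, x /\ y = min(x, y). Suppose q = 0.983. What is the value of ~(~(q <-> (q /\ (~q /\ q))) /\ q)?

0.034

~q = 1 − 0.983 = 0.017
~q /\ q = min(0.017, 0.983) = 0.017
q /\ (~q /\ q) = min(0.983, 0.017) = 0.017
q <-> (q /\ (~q /\ q)) = 1 − |0.983 − 0.017| = 1 − 0.966 = 0.034
~(q <-> (q /\ (~q /\ q))) = 1 − 0.034 = 0.966
~(q <-> (q /\ (~q /\ q))) /\ q = min(0.966, 0.983) = 0.966
~(~(q <-> (q /\ (~q /\ q))) /\ q) = 1 − 0.966 = 0.034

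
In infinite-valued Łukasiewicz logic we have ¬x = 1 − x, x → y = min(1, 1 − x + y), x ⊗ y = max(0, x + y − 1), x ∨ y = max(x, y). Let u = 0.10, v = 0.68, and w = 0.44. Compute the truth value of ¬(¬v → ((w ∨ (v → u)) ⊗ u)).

¬v = 1 − 0.68 = 0.32
v → u = min(1, 1 − 0.68 + 0.10) = min(1, 0.42) = 0.42
w ∨ (v → u) = max(0.44, 0.42) = 0.44
(w ∨ (v → u)) ⊗ u = max(0, 0.44 + 0.10 − 1) = max(0, -0.46) = 0.00
¬v → ((w ∨ (v → u)) ⊗ u) = min(1, 1 − 0.32 + 0.00) = min(1, 0.68) = 0.68
¬(¬v → ((w ∨ (v → u)) ⊗ u)) = 1 − 0.68 = 0.32

0.32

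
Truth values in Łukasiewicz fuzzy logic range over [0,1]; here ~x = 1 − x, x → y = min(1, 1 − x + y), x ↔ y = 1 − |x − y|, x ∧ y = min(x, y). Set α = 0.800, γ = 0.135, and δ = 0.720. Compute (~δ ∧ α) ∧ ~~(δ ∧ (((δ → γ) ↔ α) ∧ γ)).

0.135

~δ = 1 − 0.720 = 0.280
~δ ∧ α = min(0.280, 0.800) = 0.280
δ → γ = min(1, 1 − 0.720 + 0.135) = min(1, 0.415) = 0.415
(δ → γ) ↔ α = 1 − |0.415 − 0.800| = 1 − 0.385 = 0.615
((δ → γ) ↔ α) ∧ γ = min(0.615, 0.135) = 0.135
δ ∧ (((δ → γ) ↔ α) ∧ γ) = min(0.720, 0.135) = 0.135
~(δ ∧ (((δ → γ) ↔ α) ∧ γ)) = 1 − 0.135 = 0.865
~~(δ ∧ (((δ → γ) ↔ α) ∧ γ)) = 1 − 0.865 = 0.135
(~δ ∧ α) ∧ ~~(δ ∧ (((δ → γ) ↔ α) ∧ γ)) = min(0.280, 0.135) = 0.135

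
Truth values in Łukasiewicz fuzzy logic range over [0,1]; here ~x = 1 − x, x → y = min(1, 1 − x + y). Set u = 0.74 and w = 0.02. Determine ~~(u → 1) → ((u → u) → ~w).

0.98

u → 1 = min(1, 1 − 0.74 + 1.00) = min(1, 1.26) = 1.00
~(u → 1) = 1 − 1.00 = 0.00
~~(u → 1) = 1 − 0.00 = 1.00
u → u = min(1, 1 − 0.74 + 0.74) = min(1, 1.00) = 1.00
~w = 1 − 0.02 = 0.98
(u → u) → ~w = min(1, 1 − 1.00 + 0.98) = min(1, 0.98) = 0.98
~~(u → 1) → ((u → u) → ~w) = min(1, 1 − 1.00 + 0.98) = min(1, 0.98) = 0.98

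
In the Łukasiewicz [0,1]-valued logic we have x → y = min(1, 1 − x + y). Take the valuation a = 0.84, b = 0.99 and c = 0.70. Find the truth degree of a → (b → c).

0.87

b → c = min(1, 1 − 0.99 + 0.70) = min(1, 0.71) = 0.71
a → (b → c) = min(1, 1 − 0.84 + 0.71) = min(1, 0.87) = 0.87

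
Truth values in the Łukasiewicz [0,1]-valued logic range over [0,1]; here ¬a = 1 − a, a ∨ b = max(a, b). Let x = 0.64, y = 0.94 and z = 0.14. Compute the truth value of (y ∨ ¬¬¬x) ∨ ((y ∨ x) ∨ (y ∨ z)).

¬x = 1 − 0.64 = 0.36
¬¬x = 1 − 0.36 = 0.64
¬¬¬x = 1 − 0.64 = 0.36
y ∨ ¬¬¬x = max(0.94, 0.36) = 0.94
y ∨ x = max(0.94, 0.64) = 0.94
y ∨ z = max(0.94, 0.14) = 0.94
(y ∨ x) ∨ (y ∨ z) = max(0.94, 0.94) = 0.94
(y ∨ ¬¬¬x) ∨ ((y ∨ x) ∨ (y ∨ z)) = max(0.94, 0.94) = 0.94

0.94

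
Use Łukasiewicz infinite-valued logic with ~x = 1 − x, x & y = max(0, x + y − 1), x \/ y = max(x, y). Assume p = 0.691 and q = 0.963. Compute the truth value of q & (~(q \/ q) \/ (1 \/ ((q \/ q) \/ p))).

0.963

q \/ q = max(0.963, 0.963) = 0.963
~(q \/ q) = 1 − 0.963 = 0.037
(q \/ q) \/ p = max(0.963, 0.691) = 0.963
1 \/ ((q \/ q) \/ p) = max(1.000, 0.963) = 1.000
~(q \/ q) \/ (1 \/ ((q \/ q) \/ p)) = max(0.037, 1.000) = 1.000
q & (~(q \/ q) \/ (1 \/ ((q \/ q) \/ p))) = max(0, 0.963 + 1.000 − 1) = max(0, 0.963) = 0.963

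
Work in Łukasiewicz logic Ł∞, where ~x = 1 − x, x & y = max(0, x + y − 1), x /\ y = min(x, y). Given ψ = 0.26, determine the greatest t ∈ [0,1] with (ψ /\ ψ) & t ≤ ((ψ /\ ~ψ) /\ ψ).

ψ /\ ψ = min(0.26, 0.26) = 0.26
So the left factor is ψ /\ ψ = 0.26.
~ψ = 1 − 0.26 = 0.74
ψ /\ ~ψ = min(0.26, 0.74) = 0.26
(ψ /\ ~ψ) /\ ψ = min(0.26, 0.26) = 0.26
So the right-hand bound is (ψ /\ ~ψ) /\ ψ = 0.26.
The residuum of the Łukasiewicz t-norm gives the supremum: min(1, 1 − 0.26 + 0.26).
1 − 0.26 + 0.26 = 1.00, so t = min(1, 1.00) = 1.00.
Check: 0.26 & 1.00 = max(0, 0.26) = 0.26 ≤ 0.26.

1.00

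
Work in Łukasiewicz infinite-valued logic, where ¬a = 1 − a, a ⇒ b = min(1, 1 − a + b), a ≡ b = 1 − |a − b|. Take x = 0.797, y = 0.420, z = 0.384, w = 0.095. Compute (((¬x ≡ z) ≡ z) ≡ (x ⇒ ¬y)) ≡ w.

0.313

¬x = 1 − 0.797 = 0.203
¬x ≡ z = 1 − |0.203 − 0.384| = 1 − 0.181 = 0.819
(¬x ≡ z) ≡ z = 1 − |0.819 − 0.384| = 1 − 0.435 = 0.565
¬y = 1 − 0.420 = 0.580
x ⇒ ¬y = min(1, 1 − 0.797 + 0.580) = min(1, 0.783) = 0.783
((¬x ≡ z) ≡ z) ≡ (x ⇒ ¬y) = 1 − |0.565 − 0.783| = 1 − 0.218 = 0.782
(((¬x ≡ z) ≡ z) ≡ (x ⇒ ¬y)) ≡ w = 1 − |0.782 − 0.095| = 1 − 0.687 = 0.313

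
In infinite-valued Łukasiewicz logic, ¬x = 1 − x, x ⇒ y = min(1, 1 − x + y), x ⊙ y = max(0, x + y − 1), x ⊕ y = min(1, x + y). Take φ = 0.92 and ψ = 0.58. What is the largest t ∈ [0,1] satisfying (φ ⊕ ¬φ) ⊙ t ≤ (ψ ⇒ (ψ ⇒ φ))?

¬φ = 1 − 0.92 = 0.08
φ ⊕ ¬φ = min(1, 0.92 + 0.08) = min(1, 1.00) = 1.00
So the left factor is φ ⊕ ¬φ = 1.00.
ψ ⇒ φ = min(1, 1 − 0.58 + 0.92) = min(1, 1.34) = 1.00
ψ ⇒ (ψ ⇒ φ) = min(1, 1 − 0.58 + 1.00) = min(1, 1.42) = 1.00
So the right-hand bound is ψ ⇒ (ψ ⇒ φ) = 1.00.
The residuum of the Łukasiewicz t-norm gives the supremum: min(1, 1 − 1.00 + 1.00).
1 − 1.00 + 1.00 = 1.00, so t = min(1, 1.00) = 1.00.
Check: 1.00 ⊙ 1.00 = max(0, 1.00) = 1.00 ≤ 1.00.

1.00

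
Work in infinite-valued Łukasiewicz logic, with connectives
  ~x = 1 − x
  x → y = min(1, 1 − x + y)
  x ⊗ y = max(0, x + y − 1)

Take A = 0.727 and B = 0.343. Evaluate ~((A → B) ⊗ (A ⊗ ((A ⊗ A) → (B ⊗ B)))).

1.000

A → B = min(1, 1 − 0.727 + 0.343) = min(1, 0.616) = 0.616
A ⊗ A = max(0, 0.727 + 0.727 − 1) = max(0, 0.454) = 0.454
B ⊗ B = max(0, 0.343 + 0.343 − 1) = max(0, -0.314) = 0.000
(A ⊗ A) → (B ⊗ B) = min(1, 1 − 0.454 + 0.000) = min(1, 0.546) = 0.546
A ⊗ ((A ⊗ A) → (B ⊗ B)) = max(0, 0.727 + 0.546 − 1) = max(0, 0.273) = 0.273
(A → B) ⊗ (A ⊗ ((A ⊗ A) → (B ⊗ B))) = max(0, 0.616 + 0.273 − 1) = max(0, -0.111) = 0.000
~((A → B) ⊗ (A ⊗ ((A ⊗ A) → (B ⊗ B)))) = 1 − 0.000 = 1.000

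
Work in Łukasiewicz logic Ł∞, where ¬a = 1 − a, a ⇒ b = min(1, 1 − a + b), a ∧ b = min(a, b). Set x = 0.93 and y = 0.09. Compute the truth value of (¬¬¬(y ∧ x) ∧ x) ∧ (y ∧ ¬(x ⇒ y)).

0.09

y ∧ x = min(0.09, 0.93) = 0.09
¬(y ∧ x) = 1 − 0.09 = 0.91
¬¬(y ∧ x) = 1 − 0.91 = 0.09
¬¬¬(y ∧ x) = 1 − 0.09 = 0.91
¬¬¬(y ∧ x) ∧ x = min(0.91, 0.93) = 0.91
x ⇒ y = min(1, 1 − 0.93 + 0.09) = min(1, 0.16) = 0.16
¬(x ⇒ y) = 1 − 0.16 = 0.84
y ∧ ¬(x ⇒ y) = min(0.09, 0.84) = 0.09
(¬¬¬(y ∧ x) ∧ x) ∧ (y ∧ ¬(x ⇒ y)) = min(0.91, 0.09) = 0.09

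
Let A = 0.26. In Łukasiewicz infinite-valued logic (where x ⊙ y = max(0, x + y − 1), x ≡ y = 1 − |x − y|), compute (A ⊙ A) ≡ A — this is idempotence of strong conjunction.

A ⊙ A = max(0, 0.26 + 0.26 − 1) = max(0, -0.48) = 0.00
(A ⊙ A) ≡ A = 1 − |0.00 − 0.26| = 1 − 0.26 = 0.74
(The value 0.74 < 1 shows this instance is not satisfied; fails in Ł∞ since a ⊗ a = max(0, 2a−1) ≠ a in general.)

0.74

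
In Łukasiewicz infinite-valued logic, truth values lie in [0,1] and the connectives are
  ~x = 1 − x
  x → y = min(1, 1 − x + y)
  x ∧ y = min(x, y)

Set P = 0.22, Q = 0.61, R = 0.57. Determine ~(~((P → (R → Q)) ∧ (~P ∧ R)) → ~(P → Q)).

0.43

R → Q = min(1, 1 − 0.57 + 0.61) = min(1, 1.04) = 1.00
P → (R → Q) = min(1, 1 − 0.22 + 1.00) = min(1, 1.78) = 1.00
~P = 1 − 0.22 = 0.78
~P ∧ R = min(0.78, 0.57) = 0.57
(P → (R → Q)) ∧ (~P ∧ R) = min(1.00, 0.57) = 0.57
~((P → (R → Q)) ∧ (~P ∧ R)) = 1 − 0.57 = 0.43
P → Q = min(1, 1 − 0.22 + 0.61) = min(1, 1.39) = 1.00
~(P → Q) = 1 − 1.00 = 0.00
~((P → (R → Q)) ∧ (~P ∧ R)) → ~(P → Q) = min(1, 1 − 0.43 + 0.00) = min(1, 0.57) = 0.57
~(~((P → (R → Q)) ∧ (~P ∧ R)) → ~(P → Q)) = 1 − 0.57 = 0.43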